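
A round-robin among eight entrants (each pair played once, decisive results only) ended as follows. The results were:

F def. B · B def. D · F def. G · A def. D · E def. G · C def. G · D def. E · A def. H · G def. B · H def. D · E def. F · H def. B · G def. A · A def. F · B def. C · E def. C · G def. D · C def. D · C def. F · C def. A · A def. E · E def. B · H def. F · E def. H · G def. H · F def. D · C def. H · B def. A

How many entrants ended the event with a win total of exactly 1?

Win totals: A 4, B 3, C 5, D 1, E 5, F 3, G 4, H 3.
Exactly 1: D — 1 entrant.

1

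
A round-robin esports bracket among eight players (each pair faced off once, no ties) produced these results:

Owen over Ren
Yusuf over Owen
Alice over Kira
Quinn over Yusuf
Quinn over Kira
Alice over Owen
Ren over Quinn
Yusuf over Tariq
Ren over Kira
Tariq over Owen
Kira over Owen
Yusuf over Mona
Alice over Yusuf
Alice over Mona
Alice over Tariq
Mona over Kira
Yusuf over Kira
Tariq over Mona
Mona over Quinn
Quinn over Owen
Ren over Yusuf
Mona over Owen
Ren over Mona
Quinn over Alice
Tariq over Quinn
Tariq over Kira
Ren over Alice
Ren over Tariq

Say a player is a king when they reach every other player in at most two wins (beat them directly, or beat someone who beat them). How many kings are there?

Ren reaches everyone (king).
Kira cannot reach Quinn, Mona, Alice, Yusuf, Tariq in two steps.
Quinn reaches everyone (king).
Owen reaches everyone (king).
Mona cannot reach Tariq in two steps.
Alice reaches everyone (king).
Yusuf cannot reach Alice in two steps.
Tariq reaches everyone (king).
Kings: Ren, Quinn, Owen, Alice, Tariq — 5.

5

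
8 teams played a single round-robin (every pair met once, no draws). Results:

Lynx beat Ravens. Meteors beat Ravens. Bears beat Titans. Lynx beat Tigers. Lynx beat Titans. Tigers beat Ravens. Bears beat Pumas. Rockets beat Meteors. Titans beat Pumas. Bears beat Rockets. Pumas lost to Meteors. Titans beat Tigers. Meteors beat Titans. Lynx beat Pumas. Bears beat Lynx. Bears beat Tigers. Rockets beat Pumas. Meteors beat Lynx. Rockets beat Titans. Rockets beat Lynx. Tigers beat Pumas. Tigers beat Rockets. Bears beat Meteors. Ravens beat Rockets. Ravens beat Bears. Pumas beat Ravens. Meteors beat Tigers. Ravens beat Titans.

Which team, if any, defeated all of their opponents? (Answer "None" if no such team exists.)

Highest win total is Bears with 6 (out of 7 possible).
Bears lost to Ravens, so no team went undefeated.

None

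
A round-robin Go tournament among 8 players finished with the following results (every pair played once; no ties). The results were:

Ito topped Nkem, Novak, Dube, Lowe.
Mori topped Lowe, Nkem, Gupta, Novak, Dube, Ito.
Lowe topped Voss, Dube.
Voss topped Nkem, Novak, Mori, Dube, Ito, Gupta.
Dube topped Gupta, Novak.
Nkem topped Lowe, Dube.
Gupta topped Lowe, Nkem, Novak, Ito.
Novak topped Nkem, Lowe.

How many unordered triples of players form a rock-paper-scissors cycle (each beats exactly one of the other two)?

10

Win totals: Novak 2, Mori 6, Gupta 4, Lowe 2, Nkem 2, Voss 6, Dube 2, Ito 4.
A player with w wins dominates both others in C(w,2) triples; summing gives 1 + 15 + 6 + 1 + 1 + 15 + 1 + 6 = 46 transitive triples.
Total triples C(8,3) = 56, so cyclic triples = 56 − 46 = 10.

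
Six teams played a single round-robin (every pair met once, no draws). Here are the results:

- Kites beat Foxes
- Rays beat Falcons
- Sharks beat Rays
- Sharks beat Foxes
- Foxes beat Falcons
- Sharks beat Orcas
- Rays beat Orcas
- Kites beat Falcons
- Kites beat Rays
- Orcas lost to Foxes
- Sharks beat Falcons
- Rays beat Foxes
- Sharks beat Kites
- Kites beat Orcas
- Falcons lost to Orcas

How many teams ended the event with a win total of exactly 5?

Win totals: Foxes 2, Orcas 1, Sharks 5, Kites 4, Falcons 0, Rays 3.
Exactly 5: Sharks — 1 team.

1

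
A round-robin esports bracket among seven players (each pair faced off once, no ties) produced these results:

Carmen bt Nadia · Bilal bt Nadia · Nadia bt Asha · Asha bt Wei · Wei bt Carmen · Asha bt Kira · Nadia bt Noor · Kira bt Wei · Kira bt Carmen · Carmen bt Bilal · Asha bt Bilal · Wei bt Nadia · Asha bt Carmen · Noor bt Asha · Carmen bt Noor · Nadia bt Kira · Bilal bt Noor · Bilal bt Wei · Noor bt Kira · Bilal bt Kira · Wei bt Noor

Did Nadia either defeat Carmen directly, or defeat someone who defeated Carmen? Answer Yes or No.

Yes

Nadia did not beat Carmen directly.
Nadia beat Noor, Asha, Kira. Of those, Asha beat Carmen.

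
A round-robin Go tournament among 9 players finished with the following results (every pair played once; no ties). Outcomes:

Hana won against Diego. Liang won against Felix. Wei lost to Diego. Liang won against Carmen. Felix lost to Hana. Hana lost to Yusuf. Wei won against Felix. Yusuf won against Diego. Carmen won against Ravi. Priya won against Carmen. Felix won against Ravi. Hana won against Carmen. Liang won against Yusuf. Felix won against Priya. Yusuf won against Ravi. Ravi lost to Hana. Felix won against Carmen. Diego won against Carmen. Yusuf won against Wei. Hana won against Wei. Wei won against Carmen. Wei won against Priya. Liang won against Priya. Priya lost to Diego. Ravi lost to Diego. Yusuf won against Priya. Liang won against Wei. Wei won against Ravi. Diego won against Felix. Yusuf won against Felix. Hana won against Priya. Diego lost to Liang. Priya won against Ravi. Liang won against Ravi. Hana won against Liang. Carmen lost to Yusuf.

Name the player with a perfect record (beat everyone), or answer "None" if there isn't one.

Highest win total is Yusuf with 7 (out of 8 possible).
Yusuf lost to Liang, so no player went undefeated.

None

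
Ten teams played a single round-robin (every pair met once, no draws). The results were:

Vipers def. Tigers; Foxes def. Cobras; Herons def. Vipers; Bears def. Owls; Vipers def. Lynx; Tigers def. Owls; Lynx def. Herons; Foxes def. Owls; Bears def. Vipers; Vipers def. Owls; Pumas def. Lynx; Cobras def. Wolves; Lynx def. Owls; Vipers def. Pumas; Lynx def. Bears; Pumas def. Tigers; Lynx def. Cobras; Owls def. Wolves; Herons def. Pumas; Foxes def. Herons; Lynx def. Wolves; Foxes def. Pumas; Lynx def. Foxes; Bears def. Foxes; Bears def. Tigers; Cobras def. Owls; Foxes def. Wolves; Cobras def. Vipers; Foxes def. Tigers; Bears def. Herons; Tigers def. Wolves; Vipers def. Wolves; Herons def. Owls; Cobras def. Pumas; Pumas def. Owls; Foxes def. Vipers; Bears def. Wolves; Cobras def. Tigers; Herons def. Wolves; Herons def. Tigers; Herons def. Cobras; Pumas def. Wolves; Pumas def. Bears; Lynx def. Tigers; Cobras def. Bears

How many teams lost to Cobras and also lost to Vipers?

4

Cobras beat: Tigers, Pumas, Owls, Vipers, Wolves, Bears.
Vipers beat: Tigers, Pumas, Owls, Wolves, Lynx.
Both beat: Tigers, Pumas, Owls, Wolves — 4.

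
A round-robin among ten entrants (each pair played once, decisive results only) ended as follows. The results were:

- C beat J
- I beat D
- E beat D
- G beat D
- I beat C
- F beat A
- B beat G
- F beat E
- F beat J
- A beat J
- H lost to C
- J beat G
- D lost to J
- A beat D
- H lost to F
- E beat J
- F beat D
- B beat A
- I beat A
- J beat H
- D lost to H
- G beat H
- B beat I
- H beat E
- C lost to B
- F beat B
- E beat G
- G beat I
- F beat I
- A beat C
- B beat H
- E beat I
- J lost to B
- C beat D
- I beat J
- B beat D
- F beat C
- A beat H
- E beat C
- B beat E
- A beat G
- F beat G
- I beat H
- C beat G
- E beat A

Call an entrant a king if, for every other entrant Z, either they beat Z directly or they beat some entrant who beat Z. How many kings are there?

1

A cannot reach B, F in two steps.
B cannot reach F in two steps.
C cannot reach A, B, F in two steps.
D cannot reach A, B, C, E, F, G, H, I, J in two steps.
E cannot reach B, F in two steps.
F reaches everyone (king).
G cannot reach B, F in two steps.
H cannot reach B, F in two steps.
I cannot reach B, F in two steps.
J cannot reach A, B, C, F in two steps.
Kings: F — 1.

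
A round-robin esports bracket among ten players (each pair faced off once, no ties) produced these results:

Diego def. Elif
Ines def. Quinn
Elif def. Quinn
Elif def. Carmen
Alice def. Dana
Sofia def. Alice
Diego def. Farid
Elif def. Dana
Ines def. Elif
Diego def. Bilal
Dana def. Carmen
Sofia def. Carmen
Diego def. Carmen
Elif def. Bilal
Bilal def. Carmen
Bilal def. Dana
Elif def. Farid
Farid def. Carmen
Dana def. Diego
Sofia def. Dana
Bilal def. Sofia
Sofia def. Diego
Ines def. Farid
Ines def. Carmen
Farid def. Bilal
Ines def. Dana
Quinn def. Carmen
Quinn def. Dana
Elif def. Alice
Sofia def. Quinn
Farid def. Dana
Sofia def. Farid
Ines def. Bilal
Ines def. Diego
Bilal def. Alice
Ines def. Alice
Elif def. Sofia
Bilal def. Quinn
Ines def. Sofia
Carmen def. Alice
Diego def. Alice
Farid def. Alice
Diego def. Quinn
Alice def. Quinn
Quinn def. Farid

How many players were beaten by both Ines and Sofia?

Ines beat: Elif, Dana, Diego, Sofia, Carmen, Farid, Quinn, Bilal, Alice.
Sofia beat: Dana, Diego, Carmen, Farid, Quinn, Alice.
Both beat: Dana, Diego, Carmen, Farid, Quinn, Alice — 6.

6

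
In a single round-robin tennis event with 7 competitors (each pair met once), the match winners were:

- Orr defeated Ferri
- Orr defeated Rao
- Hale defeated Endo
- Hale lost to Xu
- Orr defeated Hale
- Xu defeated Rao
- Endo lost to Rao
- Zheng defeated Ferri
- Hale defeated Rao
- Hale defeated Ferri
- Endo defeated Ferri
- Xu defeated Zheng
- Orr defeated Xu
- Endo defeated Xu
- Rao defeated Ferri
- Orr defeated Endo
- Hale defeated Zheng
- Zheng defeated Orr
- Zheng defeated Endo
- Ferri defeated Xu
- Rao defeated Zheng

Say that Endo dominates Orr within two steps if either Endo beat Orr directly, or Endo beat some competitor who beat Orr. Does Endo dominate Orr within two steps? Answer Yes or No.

No

Endo did not beat Orr directly.
Endo beat Xu, Ferri, but each of them lost to Orr. No two-step path.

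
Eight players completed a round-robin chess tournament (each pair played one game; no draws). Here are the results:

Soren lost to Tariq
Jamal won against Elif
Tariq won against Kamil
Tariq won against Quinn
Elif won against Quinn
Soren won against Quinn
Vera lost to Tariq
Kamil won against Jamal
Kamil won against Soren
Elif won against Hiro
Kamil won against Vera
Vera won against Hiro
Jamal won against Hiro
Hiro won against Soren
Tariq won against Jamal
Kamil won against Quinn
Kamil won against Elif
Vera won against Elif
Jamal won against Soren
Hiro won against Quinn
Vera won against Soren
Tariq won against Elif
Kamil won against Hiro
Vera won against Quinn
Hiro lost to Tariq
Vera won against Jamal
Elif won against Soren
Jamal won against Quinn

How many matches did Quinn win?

Quinn's results: beat no one; lost to Tariq, Kamil, Soren, Hiro, Vera, Elif, Jamal.
That is 0 wins.

0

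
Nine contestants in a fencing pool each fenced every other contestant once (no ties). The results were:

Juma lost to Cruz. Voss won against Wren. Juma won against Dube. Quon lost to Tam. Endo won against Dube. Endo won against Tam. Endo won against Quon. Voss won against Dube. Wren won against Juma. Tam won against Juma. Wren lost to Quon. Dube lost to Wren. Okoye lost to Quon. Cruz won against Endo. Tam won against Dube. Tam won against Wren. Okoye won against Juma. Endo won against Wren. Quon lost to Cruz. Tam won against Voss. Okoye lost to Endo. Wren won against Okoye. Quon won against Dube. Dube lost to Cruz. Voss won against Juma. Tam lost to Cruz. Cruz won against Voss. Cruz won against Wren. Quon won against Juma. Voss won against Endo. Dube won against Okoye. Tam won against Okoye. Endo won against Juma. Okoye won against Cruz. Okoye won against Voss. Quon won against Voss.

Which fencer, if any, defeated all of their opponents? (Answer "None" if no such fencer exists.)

Highest win total is Cruz with 7 (out of 8 possible).
Cruz lost to Okoye, so no fencer went undefeated.

None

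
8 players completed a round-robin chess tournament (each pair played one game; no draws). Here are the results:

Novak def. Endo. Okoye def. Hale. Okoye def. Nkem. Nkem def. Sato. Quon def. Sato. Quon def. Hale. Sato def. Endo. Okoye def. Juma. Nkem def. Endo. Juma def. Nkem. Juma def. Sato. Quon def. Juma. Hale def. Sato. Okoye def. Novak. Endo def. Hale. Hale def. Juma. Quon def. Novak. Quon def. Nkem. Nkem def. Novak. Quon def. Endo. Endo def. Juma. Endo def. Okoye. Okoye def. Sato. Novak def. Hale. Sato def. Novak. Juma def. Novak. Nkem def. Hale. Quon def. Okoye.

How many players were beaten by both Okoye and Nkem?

3

Okoye beat: Novak, Sato, Juma, Nkem, Hale.
Nkem beat: Novak, Sato, Hale, Endo.
Both beat: Novak, Sato, Hale — 3.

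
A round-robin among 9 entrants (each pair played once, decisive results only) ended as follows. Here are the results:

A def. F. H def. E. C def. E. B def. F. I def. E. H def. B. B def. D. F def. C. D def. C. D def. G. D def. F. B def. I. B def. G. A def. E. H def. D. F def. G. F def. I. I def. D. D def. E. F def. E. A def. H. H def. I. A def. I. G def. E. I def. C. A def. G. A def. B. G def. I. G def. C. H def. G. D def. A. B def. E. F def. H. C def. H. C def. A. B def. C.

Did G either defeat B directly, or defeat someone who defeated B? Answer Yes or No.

No

G did not beat B directly.
G beat C, E, I, but each of them lost to B. No two-step path.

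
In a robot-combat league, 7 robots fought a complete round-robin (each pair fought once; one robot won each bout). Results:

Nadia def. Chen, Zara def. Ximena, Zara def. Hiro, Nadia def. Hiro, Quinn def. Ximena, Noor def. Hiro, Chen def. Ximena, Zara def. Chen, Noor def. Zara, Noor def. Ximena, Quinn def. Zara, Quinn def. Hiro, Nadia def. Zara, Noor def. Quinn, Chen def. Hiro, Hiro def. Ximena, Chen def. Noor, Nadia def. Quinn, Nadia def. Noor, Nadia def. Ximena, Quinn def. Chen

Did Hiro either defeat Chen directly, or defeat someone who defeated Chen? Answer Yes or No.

No

Hiro did not beat Chen directly.
Hiro beat Ximena, but each of them lost to Chen. No two-step path.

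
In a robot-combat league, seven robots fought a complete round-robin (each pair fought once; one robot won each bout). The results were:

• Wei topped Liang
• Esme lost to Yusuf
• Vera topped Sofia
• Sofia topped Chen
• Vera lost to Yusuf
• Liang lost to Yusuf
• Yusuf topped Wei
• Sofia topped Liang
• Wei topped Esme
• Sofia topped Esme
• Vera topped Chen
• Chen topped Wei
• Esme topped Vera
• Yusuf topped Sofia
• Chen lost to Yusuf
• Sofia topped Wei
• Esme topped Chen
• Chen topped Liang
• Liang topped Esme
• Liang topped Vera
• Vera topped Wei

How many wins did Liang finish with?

2

Liang's results: beat Vera, Esme; lost to Sofia, Wei, Chen, Yusuf.
That is 2 wins.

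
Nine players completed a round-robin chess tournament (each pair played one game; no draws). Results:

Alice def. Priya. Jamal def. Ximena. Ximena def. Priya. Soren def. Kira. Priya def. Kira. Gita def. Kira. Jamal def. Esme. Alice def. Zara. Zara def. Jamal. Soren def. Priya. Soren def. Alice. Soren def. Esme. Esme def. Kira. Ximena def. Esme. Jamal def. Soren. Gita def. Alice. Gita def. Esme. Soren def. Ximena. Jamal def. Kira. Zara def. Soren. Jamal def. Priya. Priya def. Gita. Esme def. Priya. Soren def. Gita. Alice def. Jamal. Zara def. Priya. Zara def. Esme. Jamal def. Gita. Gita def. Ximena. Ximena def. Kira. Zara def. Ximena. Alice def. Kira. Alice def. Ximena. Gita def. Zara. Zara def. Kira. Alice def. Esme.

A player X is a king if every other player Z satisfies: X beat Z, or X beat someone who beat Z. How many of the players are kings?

5

Alice reaches everyone (king).
Gita reaches everyone (king).
Esme cannot reach Alice, Soren, Jamal, Zara, Ximena in two steps.
Soren reaches everyone (king).
Jamal reaches everyone (king).
Priya cannot reach Soren, Jamal in two steps.
Zara reaches everyone (king).
Ximena cannot reach Alice, Soren, Jamal, Zara in two steps.
Kira cannot reach Alice, Gita, Esme, Soren, Jamal, Priya, Zara, Ximena in two steps.
Kings: Alice, Gita, Soren, Jamal, Zara — 5.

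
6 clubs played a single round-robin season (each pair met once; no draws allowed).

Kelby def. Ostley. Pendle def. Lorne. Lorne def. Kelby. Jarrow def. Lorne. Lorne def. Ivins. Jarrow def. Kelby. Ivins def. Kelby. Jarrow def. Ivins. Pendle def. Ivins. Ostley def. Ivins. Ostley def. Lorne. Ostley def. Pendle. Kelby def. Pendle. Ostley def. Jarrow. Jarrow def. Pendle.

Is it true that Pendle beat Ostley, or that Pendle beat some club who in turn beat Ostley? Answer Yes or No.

No

Pendle did not beat Ostley directly.
Pendle beat Ivins, Lorne, but each of them lost to Ostley. No two-step path.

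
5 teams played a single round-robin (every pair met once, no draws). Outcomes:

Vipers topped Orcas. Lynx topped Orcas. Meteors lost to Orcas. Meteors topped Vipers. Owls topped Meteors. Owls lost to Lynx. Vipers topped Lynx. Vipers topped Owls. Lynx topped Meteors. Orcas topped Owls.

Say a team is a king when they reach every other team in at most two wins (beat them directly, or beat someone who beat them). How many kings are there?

Vipers reaches everyone (king).
Meteors reaches everyone (king).
Lynx reaches everyone (king).
Owls cannot reach Lynx, Orcas in two steps.
Orcas cannot reach Lynx in two steps.
Kings: Vipers, Meteors, Lynx — 3.

3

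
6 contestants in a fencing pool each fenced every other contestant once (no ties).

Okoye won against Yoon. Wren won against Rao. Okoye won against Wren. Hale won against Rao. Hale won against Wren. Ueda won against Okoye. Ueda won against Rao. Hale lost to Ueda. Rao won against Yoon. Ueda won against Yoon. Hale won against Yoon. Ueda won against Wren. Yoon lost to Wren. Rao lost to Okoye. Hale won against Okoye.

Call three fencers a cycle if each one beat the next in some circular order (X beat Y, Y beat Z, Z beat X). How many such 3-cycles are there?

0

Win totals: Hale 4, Wren 2, Okoye 3, Ueda 5, Yoon 0, Rao 1.
A fencer with w wins dominates both others in C(w,2) triples; summing gives 6 + 1 + 3 + 10 + 0 + 0 = 20 transitive triples.
Total triples C(6,3) = 20, so cyclic triples = 20 − 20 = 0.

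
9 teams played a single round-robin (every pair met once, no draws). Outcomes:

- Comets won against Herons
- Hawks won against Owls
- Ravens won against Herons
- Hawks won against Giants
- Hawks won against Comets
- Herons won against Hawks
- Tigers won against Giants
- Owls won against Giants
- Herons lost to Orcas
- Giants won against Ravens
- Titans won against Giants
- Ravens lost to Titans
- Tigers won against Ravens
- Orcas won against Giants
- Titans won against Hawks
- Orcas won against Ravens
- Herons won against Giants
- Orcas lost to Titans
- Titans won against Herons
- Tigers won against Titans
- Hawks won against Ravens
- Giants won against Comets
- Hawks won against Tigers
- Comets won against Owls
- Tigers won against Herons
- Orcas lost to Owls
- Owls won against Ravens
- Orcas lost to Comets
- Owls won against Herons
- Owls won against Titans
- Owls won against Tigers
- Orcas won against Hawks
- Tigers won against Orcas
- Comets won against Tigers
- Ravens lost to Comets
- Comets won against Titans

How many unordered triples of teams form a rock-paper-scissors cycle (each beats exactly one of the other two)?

16

Win totals: Comets 6, Giants 2, Owls 6, Hawks 5, Herons 2, Titans 5, Ravens 1, Tigers 5, Orcas 4.
A team with w wins dominates both others in C(w,2) triples; summing gives 15 + 1 + 15 + 10 + 1 + 10 + 0 + 10 + 6 = 68 transitive triples.
Total triples C(9,3) = 84, so cyclic triples = 84 − 68 = 16.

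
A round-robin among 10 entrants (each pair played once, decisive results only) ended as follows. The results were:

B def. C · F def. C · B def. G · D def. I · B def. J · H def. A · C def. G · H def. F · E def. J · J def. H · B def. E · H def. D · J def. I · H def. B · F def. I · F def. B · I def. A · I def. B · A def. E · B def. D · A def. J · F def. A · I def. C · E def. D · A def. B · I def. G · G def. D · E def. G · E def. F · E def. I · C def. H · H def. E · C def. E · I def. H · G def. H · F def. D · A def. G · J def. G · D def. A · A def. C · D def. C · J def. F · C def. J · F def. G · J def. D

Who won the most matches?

F

Win totals: A 5, B 5, C 4, D 3, E 5, F 6, G 2, H 5, I 5, J 5.
F leads with 6 wins (next highest: 5).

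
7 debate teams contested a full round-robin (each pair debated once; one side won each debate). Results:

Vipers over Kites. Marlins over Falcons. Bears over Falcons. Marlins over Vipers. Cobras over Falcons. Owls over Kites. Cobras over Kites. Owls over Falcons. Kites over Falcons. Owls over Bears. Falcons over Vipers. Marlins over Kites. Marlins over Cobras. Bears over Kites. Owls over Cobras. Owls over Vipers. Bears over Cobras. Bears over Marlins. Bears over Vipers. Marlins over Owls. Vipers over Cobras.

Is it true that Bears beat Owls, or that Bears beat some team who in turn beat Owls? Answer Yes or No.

Yes

Bears did not beat Owls directly.
Bears beat Falcons, Cobras, Vipers, Kites, Marlins. Of those, Marlins beat Owls.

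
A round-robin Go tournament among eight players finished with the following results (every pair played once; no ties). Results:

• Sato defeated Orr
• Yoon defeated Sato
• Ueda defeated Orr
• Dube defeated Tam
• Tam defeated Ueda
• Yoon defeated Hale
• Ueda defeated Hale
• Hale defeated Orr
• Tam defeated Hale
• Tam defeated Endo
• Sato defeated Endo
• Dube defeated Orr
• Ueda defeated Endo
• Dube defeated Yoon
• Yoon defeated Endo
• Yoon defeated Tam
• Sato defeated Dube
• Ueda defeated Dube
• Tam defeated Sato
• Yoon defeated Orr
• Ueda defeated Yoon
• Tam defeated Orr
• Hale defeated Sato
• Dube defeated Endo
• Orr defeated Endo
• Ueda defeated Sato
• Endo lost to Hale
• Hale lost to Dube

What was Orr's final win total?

1

Orr's results: beat Endo; lost to Sato, Yoon, Hale, Dube, Tam, Ueda.
That is 1 win.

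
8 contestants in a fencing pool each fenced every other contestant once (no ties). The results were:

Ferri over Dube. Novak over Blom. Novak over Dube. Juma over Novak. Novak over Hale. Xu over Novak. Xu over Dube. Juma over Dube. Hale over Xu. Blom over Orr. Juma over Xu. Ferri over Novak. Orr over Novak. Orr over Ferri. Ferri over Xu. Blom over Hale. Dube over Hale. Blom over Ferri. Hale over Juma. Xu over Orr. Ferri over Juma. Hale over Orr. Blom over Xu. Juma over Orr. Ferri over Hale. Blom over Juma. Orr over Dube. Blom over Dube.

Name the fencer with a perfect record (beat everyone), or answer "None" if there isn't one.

Highest win total is Blom with 6 (out of 7 possible).
Blom lost to Novak, so no fencer went undefeated.

None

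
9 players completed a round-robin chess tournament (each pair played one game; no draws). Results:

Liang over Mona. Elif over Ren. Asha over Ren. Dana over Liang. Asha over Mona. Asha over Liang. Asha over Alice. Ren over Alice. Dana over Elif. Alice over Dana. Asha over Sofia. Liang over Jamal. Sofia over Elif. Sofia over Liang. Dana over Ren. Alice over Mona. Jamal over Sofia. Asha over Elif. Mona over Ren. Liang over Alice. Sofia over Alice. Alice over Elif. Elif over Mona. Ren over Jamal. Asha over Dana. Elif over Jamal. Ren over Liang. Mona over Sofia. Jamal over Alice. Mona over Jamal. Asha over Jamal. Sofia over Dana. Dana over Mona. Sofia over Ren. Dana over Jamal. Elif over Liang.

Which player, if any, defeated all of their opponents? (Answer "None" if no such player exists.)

Asha

Asha has 8 wins out of 8 opponents — a perfect record.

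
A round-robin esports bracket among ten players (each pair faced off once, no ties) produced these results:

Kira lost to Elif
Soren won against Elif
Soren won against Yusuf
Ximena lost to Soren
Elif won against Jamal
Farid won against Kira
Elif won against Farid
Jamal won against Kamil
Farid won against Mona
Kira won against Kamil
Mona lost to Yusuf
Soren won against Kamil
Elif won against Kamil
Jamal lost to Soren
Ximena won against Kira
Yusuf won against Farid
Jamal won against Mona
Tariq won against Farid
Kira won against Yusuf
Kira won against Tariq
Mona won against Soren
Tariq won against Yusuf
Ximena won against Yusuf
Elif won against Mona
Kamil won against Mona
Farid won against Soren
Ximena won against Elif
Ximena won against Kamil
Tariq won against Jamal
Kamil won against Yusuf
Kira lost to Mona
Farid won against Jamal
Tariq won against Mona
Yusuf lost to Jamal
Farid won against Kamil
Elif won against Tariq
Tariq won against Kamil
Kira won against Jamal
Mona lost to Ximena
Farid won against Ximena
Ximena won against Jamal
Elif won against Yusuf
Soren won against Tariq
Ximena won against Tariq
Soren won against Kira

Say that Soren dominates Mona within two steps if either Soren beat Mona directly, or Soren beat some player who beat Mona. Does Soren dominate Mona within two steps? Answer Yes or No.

Yes

Soren did not beat Mona directly.
Soren beat Ximena, Yusuf, Kira, Tariq, Kamil, Elif, Jamal. Of those, Ximena beat Mona.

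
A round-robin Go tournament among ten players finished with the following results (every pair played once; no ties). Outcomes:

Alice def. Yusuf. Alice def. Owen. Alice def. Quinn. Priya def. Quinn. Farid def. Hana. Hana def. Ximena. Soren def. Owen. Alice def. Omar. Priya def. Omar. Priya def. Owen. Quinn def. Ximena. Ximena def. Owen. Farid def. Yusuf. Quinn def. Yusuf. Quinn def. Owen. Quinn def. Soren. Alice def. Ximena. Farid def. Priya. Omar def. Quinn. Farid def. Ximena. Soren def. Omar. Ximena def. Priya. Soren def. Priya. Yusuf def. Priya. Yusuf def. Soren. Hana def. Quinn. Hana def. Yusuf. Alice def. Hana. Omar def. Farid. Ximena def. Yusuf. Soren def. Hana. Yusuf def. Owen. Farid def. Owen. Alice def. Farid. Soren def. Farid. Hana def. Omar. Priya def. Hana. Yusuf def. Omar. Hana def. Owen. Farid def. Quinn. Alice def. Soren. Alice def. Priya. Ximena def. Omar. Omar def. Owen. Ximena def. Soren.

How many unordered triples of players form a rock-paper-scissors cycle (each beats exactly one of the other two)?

18

Win totals: Quinn 4, Owen 0, Soren 5, Yusuf 4, Alice 9, Priya 4, Farid 6, Ximena 5, Omar 3, Hana 5.
A player with w wins dominates both others in C(w,2) triples; summing gives 6 + 0 + 10 + 6 + 36 + 6 + 15 + 10 + 3 + 10 = 102 transitive triples.
Total triples C(10,3) = 120, so cyclic triples = 120 − 102 = 18.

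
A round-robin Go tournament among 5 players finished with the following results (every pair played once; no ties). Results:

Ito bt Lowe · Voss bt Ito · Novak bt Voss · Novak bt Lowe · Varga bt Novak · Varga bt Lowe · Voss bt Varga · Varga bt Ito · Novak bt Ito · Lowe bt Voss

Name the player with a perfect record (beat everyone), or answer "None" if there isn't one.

None

Highest win total is Varga with 3 (out of 4 possible).
Varga lost to Voss, so no player went undefeated.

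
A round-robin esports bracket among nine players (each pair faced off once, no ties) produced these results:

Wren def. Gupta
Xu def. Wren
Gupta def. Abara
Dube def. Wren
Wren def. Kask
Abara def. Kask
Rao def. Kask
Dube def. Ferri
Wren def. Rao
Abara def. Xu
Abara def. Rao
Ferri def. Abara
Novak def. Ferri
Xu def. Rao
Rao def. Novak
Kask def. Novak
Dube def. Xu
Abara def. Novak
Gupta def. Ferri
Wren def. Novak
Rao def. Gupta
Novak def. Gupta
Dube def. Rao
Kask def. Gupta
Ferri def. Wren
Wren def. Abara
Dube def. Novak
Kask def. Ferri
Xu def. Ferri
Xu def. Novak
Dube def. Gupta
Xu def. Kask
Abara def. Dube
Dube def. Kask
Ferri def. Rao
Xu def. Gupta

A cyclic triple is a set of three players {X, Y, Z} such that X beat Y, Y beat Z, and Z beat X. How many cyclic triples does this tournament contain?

17

Win totals: Ferri 3, Rao 3, Xu 6, Kask 3, Gupta 2, Dube 7, Novak 2, Abara 5, Wren 5.
A player with w wins dominates both others in C(w,2) triples; summing gives 3 + 3 + 15 + 3 + 1 + 21 + 1 + 10 + 10 = 67 transitive triples.
Total triples C(9,3) = 84, so cyclic triples = 84 − 67 = 17.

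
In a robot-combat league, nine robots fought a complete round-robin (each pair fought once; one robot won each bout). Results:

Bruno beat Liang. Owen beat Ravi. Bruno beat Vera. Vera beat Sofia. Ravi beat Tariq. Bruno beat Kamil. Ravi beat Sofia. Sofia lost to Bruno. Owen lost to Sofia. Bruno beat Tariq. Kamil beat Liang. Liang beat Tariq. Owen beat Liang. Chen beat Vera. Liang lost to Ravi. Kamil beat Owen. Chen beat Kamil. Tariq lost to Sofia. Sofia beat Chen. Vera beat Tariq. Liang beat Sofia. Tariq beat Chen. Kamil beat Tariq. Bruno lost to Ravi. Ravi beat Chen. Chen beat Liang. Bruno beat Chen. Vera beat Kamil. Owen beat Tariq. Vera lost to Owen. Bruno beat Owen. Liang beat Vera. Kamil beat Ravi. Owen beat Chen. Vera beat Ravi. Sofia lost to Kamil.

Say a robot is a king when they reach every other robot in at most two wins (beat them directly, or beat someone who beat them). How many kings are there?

5

Sofia cannot reach Bruno in two steps.
Owen reaches everyone (king).
Kamil reaches everyone (king).
Bruno reaches everyone (king).
Vera reaches everyone (king).
Chen cannot reach Bruno in two steps.
Ravi reaches everyone (king).
Liang cannot reach Bruno in two steps.
Tariq cannot reach Sofia, Owen, Bruno, Ravi in two steps.
Kings: Owen, Kamil, Bruno, Vera, Ravi — 5.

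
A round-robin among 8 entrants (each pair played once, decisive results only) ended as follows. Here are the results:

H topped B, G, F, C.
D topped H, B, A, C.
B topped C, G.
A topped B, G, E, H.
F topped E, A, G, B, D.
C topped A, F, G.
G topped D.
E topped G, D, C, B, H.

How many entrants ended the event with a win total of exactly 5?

2

Win totals: A 4, B 2, C 3, D 4, E 5, F 5, G 1, H 4.
Exactly 5: E, F — 2 entrants.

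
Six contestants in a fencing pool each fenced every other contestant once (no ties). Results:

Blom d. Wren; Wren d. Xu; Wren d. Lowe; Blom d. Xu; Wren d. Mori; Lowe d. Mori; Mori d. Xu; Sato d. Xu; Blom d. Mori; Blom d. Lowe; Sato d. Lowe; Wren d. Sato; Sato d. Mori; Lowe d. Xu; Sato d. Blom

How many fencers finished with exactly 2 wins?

1

Win totals: Lowe 2, Xu 0, Sato 4, Blom 4, Mori 1, Wren 4.
Exactly 2: Lowe — 1 fencer.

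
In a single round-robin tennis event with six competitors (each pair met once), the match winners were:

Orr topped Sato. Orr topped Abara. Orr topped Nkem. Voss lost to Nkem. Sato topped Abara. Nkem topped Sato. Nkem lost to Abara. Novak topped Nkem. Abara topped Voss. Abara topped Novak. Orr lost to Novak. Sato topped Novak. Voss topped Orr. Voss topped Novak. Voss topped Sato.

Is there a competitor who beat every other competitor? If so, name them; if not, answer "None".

Highest win total is Voss with 3 (out of 5 possible).
Voss lost to Abara, Nkem, so no competitor went undefeated.

None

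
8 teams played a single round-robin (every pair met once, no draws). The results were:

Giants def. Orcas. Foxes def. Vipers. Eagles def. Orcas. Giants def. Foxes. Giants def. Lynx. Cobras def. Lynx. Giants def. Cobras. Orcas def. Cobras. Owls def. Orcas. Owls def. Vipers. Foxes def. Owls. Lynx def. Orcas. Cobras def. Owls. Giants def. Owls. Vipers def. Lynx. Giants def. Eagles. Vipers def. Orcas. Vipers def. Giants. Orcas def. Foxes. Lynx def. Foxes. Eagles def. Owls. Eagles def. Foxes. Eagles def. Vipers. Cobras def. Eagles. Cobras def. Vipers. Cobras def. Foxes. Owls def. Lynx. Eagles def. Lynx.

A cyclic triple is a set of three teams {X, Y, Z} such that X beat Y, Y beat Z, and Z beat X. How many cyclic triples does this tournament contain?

Win totals: Vipers 3, Eagles 5, Lynx 2, Foxes 2, Owls 3, Orcas 2, Giants 6, Cobras 5.
A team with w wins dominates both others in C(w,2) triples; summing gives 3 + 10 + 1 + 1 + 3 + 1 + 15 + 10 = 44 transitive triples.
Total triples C(8,3) = 56, so cyclic triples = 56 − 44 = 12.

12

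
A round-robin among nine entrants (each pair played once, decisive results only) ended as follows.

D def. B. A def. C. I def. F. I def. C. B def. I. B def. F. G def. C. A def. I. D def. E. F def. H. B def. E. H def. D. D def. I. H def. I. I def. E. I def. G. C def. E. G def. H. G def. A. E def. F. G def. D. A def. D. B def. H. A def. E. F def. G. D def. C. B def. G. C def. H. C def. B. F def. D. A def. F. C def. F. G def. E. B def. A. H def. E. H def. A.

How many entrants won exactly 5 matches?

2

Win totals: A 5, B 6, C 4, D 4, E 1, F 3, G 5, H 4, I 4.
Exactly 5: A, G — 2 entrants.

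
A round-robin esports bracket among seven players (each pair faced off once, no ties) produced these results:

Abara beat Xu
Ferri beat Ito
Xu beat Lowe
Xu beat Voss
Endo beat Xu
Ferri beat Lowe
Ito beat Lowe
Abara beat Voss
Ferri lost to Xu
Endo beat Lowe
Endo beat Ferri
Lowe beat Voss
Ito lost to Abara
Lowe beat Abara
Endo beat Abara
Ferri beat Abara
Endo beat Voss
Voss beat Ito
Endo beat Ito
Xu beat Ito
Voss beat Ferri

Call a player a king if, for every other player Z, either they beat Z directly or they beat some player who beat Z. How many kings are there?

Xu cannot reach Endo in two steps.
Abara cannot reach Endo in two steps.
Ito cannot reach Xu, Ferri, Endo in two steps.
Lowe cannot reach Endo in two steps.
Ferri cannot reach Endo in two steps.
Voss cannot reach Xu, Endo in two steps.
Endo reaches everyone (king).
Kings: Endo — 1.

1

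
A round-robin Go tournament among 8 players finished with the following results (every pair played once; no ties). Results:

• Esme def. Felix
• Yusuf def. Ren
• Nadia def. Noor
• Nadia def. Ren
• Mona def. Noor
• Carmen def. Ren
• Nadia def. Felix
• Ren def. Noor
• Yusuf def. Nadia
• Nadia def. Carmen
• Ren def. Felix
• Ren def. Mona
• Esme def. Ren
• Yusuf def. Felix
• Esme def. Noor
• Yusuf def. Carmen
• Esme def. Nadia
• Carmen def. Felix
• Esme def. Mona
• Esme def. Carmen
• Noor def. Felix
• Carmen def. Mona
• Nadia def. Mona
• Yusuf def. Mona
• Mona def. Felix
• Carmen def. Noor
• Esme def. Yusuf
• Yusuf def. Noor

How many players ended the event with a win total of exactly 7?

Win totals: Esme 7, Nadia 5, Carmen 4, Felix 0, Yusuf 6, Mona 2, Noor 1, Ren 3.
Exactly 7: Esme — 1 player.

1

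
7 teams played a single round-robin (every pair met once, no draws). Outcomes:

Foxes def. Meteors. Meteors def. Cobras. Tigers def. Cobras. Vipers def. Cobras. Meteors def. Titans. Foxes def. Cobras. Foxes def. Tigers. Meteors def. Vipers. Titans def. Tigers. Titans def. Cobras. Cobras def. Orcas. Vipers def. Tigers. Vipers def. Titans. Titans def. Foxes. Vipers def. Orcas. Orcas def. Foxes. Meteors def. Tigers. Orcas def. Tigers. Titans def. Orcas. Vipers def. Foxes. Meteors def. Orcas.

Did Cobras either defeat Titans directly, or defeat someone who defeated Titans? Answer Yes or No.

Cobras did not beat Titans directly.
Cobras beat Orcas, but each of them lost to Titans. No two-step path.

No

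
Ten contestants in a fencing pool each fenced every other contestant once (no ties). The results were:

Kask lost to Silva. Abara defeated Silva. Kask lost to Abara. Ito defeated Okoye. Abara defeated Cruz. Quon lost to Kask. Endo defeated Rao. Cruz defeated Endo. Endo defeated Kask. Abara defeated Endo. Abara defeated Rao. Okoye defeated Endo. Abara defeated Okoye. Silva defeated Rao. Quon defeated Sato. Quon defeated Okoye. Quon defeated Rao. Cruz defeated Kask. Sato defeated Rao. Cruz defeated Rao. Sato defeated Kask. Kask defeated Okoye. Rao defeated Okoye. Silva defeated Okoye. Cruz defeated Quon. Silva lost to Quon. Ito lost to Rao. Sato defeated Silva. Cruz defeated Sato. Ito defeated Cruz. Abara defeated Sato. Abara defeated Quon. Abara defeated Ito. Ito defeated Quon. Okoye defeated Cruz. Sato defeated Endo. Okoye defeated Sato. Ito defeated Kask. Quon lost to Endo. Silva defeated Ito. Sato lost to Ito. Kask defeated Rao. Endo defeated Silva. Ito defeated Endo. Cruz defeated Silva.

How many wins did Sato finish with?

Sato's results: beat Endo, Rao, Silva, Kask; lost to Quon, Abara, Ito, Cruz, Okoye.
That is 4 wins.

4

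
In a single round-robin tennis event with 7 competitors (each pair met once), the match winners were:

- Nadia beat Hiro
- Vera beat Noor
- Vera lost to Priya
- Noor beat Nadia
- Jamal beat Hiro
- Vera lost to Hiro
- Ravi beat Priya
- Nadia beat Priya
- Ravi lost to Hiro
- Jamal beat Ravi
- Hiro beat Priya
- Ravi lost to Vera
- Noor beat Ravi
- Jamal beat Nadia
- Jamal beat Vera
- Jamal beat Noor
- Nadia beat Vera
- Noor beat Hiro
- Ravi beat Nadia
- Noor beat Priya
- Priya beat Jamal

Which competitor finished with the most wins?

Win totals: Priya 2, Vera 2, Nadia 3, Ravi 2, Noor 4, Hiro 3, Jamal 5.
Jamal leads with 5 wins (next highest: 4).

Jamal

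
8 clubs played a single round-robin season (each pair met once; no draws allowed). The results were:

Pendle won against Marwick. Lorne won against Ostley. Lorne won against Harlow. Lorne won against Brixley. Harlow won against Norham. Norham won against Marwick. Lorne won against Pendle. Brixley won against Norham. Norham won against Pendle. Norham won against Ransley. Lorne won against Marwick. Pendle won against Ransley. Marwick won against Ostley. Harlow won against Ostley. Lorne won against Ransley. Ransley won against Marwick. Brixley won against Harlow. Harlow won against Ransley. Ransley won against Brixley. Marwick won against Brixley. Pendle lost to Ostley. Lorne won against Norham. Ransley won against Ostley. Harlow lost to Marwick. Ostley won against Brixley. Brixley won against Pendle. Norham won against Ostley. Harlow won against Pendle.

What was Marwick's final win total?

Marwick's results: beat Ostley, Brixley, Harlow; lost to Ransley, Pendle, Lorne, Norham.
That is 3 wins.

3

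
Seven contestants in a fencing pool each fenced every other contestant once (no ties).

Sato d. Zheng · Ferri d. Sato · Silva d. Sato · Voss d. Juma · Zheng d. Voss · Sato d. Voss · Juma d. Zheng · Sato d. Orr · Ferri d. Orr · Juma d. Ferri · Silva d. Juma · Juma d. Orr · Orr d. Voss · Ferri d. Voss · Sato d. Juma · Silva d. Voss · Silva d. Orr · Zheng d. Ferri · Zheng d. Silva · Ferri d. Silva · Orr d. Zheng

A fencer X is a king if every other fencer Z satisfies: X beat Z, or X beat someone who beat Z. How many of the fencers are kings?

5

Silva reaches everyone (king).
Sato reaches everyone (king).
Zheng reaches everyone (king).
Juma reaches everyone (king).
Ferri reaches everyone (king).
Voss cannot reach Silva, Sato in two steps.
Orr cannot reach Sato in two steps.
Kings: Silva, Sato, Zheng, Juma, Ferri — 5.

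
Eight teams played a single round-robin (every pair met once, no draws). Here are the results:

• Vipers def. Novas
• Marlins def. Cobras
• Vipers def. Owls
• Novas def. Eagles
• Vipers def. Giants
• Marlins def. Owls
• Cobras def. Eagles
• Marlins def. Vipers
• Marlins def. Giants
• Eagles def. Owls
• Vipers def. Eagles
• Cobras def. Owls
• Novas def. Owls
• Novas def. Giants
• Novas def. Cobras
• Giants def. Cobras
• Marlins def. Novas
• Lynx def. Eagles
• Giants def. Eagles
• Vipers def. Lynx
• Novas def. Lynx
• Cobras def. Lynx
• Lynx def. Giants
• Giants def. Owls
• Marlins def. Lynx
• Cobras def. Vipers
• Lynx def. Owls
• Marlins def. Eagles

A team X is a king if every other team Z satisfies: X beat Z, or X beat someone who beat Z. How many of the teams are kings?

1

Owls cannot reach Giants, Vipers, Cobras, Lynx, Novas, Marlins, Eagles in two steps.
Giants cannot reach Novas, Marlins in two steps.
Vipers cannot reach Marlins in two steps.
Cobras cannot reach Marlins in two steps.
Lynx cannot reach Vipers, Novas, Marlins in two steps.
Novas cannot reach Marlins in two steps.
Marlins reaches everyone (king).
Eagles cannot reach Giants, Vipers, Cobras, Lynx, Novas, Marlins in two steps.
Kings: Marlins — 1.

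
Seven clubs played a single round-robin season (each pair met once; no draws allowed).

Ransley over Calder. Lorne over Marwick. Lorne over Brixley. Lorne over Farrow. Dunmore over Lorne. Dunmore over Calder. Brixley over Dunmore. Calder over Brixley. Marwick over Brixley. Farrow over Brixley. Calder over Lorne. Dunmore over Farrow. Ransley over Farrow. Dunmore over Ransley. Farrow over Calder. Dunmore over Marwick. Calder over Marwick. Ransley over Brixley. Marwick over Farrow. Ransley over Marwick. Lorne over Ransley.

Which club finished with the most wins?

Win totals: Ransley 4, Lorne 4, Dunmore 5, Calder 3, Farrow 2, Marwick 2, Brixley 1.
Dunmore leads with 5 wins (next highest: 4).

Dunmore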